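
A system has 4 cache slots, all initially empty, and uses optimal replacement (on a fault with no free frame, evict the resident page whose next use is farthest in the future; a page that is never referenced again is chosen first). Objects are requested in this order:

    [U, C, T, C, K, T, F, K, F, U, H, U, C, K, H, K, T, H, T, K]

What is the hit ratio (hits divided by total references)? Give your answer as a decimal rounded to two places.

U -> miss, frames (U)
C -> miss, frames (U C)
T -> miss, frames (U C T)
C -> hit
K -> miss, frames (U C T K)
T -> hit
F -> miss, evict T, frames (U C K F)
K -> hit
F -> hit
U -> hit
H -> miss, evict F, frames (U C K H)
U -> hit
C -> hit
K -> hit
H -> hit
K -> hit
T -> miss, evict C, frames (U K H T)
H -> hit
T -> hit
K -> hit
Hits: 13 of 20 references → 13/20 = 0.6500.

0.65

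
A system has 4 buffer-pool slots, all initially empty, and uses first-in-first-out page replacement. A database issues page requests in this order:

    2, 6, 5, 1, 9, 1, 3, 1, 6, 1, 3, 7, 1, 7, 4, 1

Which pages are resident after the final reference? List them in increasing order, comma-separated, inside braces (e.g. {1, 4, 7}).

{1, 4, 6, 7}

2 -> miss, frames {2}
6 -> miss, frames {2,6}
5 -> miss, frames {2,6,5}
1 -> miss, frames {2,6,5,1}
9 -> miss, evict 2, frames {6,5,1,9}
1 -> hit
3 -> miss, evict 6, frames {5,1,9,3}
1 -> hit
6 -> miss, evict 5, frames {1,9,3,6}
1 -> hit
3 -> hit
7 -> miss, evict 1, frames {9,3,6,7}
1 -> miss, evict 9, frames {3,6,7,1}
7 -> hit
4 -> miss, evict 3, frames {6,7,1,4}
1 -> hit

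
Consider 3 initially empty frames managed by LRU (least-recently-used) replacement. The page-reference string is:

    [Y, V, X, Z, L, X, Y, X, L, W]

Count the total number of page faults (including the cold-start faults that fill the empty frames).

7

Y -> miss, frames [Y]
V -> miss, frames [Y, V]
X -> miss, frames [Y, V, X]
Z -> miss, evict Y, frames [V, X, Z]
L -> miss, evict V, frames [X, Z, L]
X -> hit
Y -> miss, evict Z, frames [L, X, Y]
X -> hit
L -> hit
W -> miss, evict Y, frames [X, L, W]
Page faults: 7.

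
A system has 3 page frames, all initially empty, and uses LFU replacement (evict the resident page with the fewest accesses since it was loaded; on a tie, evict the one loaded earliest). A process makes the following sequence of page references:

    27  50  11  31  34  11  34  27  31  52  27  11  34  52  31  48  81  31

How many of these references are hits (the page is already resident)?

4

27: miss, frames {27}
50: miss, frames {27,50}
11: miss, frames {27,50,11}
31: miss, evict 27, frames {50,11,31}
34: miss, evict 50, frames {11,31,34}
11: hit
34: hit
27: miss, evict 31, frames {11,34,27}
31: miss, evict 27, frames {11,34,31}
52: miss, evict 31, frames {11,34,52}
27: miss, evict 52, frames {11,34,27}
11: hit
34: hit
52: miss, evict 27, frames {11,34,52}
31: miss, evict 52, frames {11,34,31}
48: miss, evict 31, frames {11,34,48}
81: miss, evict 48, frames {11,34,81}
31: miss, evict 81, frames {11,34,31}
Hits: 4.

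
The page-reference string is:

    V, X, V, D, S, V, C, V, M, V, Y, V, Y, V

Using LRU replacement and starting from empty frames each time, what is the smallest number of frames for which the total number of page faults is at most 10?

f=1: 14 faults
f=2: 8 faults
f=3: 7 faults
f=4: 7 faults
f=5: 7 faults
f=6: 7 faults
f=7: 7 faults
Smallest f with faults ≤ 10 is 2.

2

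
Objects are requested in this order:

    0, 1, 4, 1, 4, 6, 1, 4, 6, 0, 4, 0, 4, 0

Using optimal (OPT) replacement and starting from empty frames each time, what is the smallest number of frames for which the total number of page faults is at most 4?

4

f=1: 14 faults
f=2: 6 faults
f=3: 5 faults
f=4: 4 faults
Smallest f with faults ≤ 4 is 4.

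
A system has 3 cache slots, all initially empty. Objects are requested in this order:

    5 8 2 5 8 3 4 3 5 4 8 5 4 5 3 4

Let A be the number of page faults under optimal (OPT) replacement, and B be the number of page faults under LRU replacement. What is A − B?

Under OPT: F F F . . F F . . . F . . . F . → 7 faults.
Under LRU: F F F . . F F . F . F . . . F . → 8 faults.
A − B = 7 − 8 = -1.

-1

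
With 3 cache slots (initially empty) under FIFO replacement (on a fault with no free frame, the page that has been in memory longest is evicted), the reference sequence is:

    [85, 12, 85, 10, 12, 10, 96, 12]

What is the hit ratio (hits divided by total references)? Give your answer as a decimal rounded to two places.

0.50

85: miss, frames {85}
12: miss, frames {85,12}
85: hit
10: miss, frames {85,12,10}
12: hit
10: hit
96: miss, evict 85, frames {12,10,96}
12: hit
Hits: 4 of 8 references → 4/8 = 0.5000.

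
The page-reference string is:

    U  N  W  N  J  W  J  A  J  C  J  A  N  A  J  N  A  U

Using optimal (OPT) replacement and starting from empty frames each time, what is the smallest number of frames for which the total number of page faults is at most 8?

f=1: 18 faults
f=2: 11 faults
f=3: 8 faults
f=4: 7 faults
f=5: 6 faults
f=6: 6 faults
Smallest f with faults ≤ 8 is 3.

3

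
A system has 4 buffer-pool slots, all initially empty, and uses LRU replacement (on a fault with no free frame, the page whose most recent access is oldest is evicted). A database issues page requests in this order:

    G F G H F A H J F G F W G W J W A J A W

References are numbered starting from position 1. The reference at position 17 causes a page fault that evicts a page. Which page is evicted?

F

pos 1: G → miss, frames (G)
pos 2: F → miss, frames (G F)
pos 3: G → hit
pos 4: H → miss, frames (F G H)
pos 5: F → hit
pos 6: A → miss, frames (G H F A)
pos 7: H → hit
pos 8: J → miss, evict G, frames (F A H J)
pos 9: F → hit
pos 10: G → miss, evict A, frames (H J F G)
pos 11: F → hit
pos 12: W → miss, evict H, frames (J G F W)
pos 13: G → hit
pos 14: W → hit
pos 15: J → hit
pos 16: W → hit
pos 17: A → miss, evict F, frames (G J W A)
At position 17, page F is evicted.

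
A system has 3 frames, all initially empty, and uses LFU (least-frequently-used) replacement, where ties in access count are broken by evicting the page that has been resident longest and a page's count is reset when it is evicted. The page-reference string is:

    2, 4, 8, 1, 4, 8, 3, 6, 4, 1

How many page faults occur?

2: fault, frames (2)
4: fault, frames (2 4)
8: fault, frames (2 4 8)
1: fault, evict 2, frames (4 8 1)
4: hit
8: hit
3: fault, evict 1, frames (4 8 3)
6: fault, evict 3, frames (4 8 6)
4: hit
1: fault, evict 6, frames (4 8 1)
Page faults: 7.

7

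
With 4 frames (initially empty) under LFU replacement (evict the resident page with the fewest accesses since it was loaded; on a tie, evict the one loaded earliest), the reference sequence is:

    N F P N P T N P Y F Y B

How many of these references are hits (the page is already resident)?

5

N → miss, frames (N)
F → miss, frames (N F)
P → miss, frames (N F P)
N → hit
P → hit
T → miss, frames (N F P T)
N → hit
P → hit
Y → miss, evict F, frames (N P T Y)
F → miss, evict T, frames (N P Y F)
Y → hit
B → miss, evict F, frames (N P Y B)
Hits: 5.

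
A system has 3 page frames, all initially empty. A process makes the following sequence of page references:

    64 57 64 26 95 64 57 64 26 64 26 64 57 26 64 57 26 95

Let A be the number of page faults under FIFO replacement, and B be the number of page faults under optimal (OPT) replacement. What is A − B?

2

Under FIFO: F F . F F F F . F . . . . . . . . F → 8 faults.
Under OPT: F F . F F . . . F . . . . . . . . F → 6 faults.
A − B = 8 − 6 = 2.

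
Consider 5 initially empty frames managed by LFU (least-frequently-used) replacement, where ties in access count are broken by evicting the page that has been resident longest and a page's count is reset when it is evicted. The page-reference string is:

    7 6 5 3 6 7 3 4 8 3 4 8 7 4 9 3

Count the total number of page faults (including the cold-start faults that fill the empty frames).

7

7 -> fault, frames (7)
6 -> fault, frames (7 6)
5 -> fault, frames (7 6 5)
3 -> fault, frames (7 6 5 3)
6 -> hit
7 -> hit
3 -> hit
4 -> fault, frames (7 6 5 3 4)
8 -> fault, evict 5, frames (7 6 3 4 8)
3 -> hit
4 -> hit
8 -> hit
7 -> hit
4 -> hit
9 -> fault, evict 6, frames (7 3 4 8 9)
3 -> hit
Page faults: 7.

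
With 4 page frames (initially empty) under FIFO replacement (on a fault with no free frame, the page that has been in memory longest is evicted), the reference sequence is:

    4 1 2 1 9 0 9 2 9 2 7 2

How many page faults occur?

6

4 → miss, frames {4}
1 → miss, frames {4,1}
2 → miss, frames {4,1,2}
1 → hit
9 → miss, frames {4,1,2,9}
0 → miss, evict 4, frames {1,2,9,0}
9 → hit
2 → hit
9 → hit
2 → hit
7 → miss, evict 1, frames {2,9,0,7}
2 → hit
Page faults: 6.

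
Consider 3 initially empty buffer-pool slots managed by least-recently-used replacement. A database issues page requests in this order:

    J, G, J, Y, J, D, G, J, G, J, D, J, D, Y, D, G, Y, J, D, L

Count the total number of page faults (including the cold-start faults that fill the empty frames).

J → miss, frames (J)
G → miss, frames (J G)
J → hit
Y → miss, frames (G J Y)
J → hit
D → miss, evict G, frames (Y J D)
G → miss, evict Y, frames (J D G)
J → hit
G → hit
J → hit
D → hit
J → hit
D → hit
Y → miss, evict G, frames (J D Y)
D → hit
G → miss, evict J, frames (Y D G)
Y → hit
J → miss, evict D, frames (G Y J)
D → miss, evict G, frames (Y J D)
L → miss, evict Y, frames (J D L)
Page faults: 10.

10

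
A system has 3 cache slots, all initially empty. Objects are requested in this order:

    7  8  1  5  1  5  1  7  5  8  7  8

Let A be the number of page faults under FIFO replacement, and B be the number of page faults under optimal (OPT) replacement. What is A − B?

1

Under FIFO: F F F F . . . F . F . . → 6 faults.
Under OPT: F F F F . . . . . F . . → 5 faults.
A − B = 6 − 5 = 1.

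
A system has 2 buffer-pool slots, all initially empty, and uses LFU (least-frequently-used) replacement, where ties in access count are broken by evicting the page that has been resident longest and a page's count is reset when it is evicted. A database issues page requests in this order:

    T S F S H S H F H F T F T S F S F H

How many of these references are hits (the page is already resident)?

T → miss, frames [T]
S → miss, frames [T, S]
F → miss, evict T, frames [S, F]
S → hit
H → miss, evict F, frames [S, H]
S → hit
H → hit
F → miss, evict H, frames [S, F]
H → miss, evict F, frames [S, H]
F → miss, evict H, frames [S, F]
T → miss, evict F, frames [S, T]
F → miss, evict T, frames [S, F]
T → miss, evict F, frames [S, T]
S → hit
F → miss, evict T, frames [S, F]
S → hit
F → hit
H → miss, evict F, frames [S, H]
Hits: 6.

6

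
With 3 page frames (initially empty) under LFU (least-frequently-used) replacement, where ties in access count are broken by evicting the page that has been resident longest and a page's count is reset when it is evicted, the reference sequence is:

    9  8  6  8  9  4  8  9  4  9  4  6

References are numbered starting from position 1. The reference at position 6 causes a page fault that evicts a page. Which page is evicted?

pos 1: 9 → miss, frames {9}
pos 2: 8 → miss, frames {9,8}
pos 3: 6 → miss, frames {9,8,6}
pos 4: 8 → hit
pos 5: 9 → hit
pos 6: 4 → miss, evict 6, frames {9,8,4}
At position 6, page 6 is evicted.

6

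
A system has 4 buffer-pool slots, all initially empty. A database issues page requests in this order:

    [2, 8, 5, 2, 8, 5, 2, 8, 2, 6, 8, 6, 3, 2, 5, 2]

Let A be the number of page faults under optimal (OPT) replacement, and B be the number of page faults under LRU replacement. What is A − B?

-1

Under OPT: F F F . . . . . . F . . F . . . → 5 faults.
Under LRU: F F F . . . . . . F . . F . F . → 6 faults.
A − B = 5 − 6 = -1.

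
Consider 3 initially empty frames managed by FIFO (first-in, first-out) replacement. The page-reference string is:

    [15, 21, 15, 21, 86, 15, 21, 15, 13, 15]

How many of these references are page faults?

5

15: miss, frames (15)
21: miss, frames (15 21)
15: hit
21: hit
86: miss, frames (15 21 86)
15: hit
21: hit
15: hit
13: miss, evict 15, frames (21 86 13)
15: miss, evict 21, frames (86 13 15)
Page faults: 5.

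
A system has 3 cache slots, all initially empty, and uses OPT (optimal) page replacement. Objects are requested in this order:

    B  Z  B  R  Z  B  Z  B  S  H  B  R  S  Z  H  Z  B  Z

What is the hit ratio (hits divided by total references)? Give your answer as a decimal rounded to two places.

B -> fault, frames (B)
Z -> fault, frames (B Z)
B -> hit
R -> fault, frames (B Z R)
Z -> hit
B -> hit
Z -> hit
B -> hit
S -> fault, evict Z, frames (B R S)
H -> fault, evict S, frames (B R H)
B -> hit
R -> hit
S -> fault, evict R, frames (B H S)
Z -> fault, evict S, frames (B H Z)
H -> hit
Z -> hit
B -> hit
Z -> hit
Hits: 11 of 18 references → 11/18 = 0.6111.

0.61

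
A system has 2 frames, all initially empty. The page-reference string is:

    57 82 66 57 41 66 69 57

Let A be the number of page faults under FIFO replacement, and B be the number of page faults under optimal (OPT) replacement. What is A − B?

Under FIFO: F F F F F F F F → 8 faults.
Under OPT: F F F . F . F F → 6 faults.
A − B = 8 − 6 = 2.

2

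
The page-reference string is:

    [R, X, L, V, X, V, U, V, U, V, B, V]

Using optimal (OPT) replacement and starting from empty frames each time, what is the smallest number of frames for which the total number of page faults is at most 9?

2

f=1: 12 faults
f=2: 6 faults
f=3: 6 faults
f=4: 6 faults
f=5: 6 faults
f=6: 6 faults
Smallest f with faults ≤ 9 is 2.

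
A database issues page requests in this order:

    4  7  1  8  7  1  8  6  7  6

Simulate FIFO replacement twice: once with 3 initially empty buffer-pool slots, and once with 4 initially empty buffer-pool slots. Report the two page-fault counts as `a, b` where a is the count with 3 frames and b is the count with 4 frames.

6, 5

3 frames: F F F F . . . F F . → 6 faults.
4 frames: F F F F . . . F . . → 5 faults.
5 < 6: adding a frame reduced faults, as is typical.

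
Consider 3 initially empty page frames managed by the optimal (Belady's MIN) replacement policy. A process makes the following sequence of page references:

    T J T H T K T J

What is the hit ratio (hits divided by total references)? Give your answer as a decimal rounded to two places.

T -> miss, frames [T]
J -> miss, frames [T, J]
T -> hit
H -> miss, frames [T, J, H]
T -> hit
K -> miss, evict H, frames [T, J, K]
T -> hit
J -> hit
Hits: 4 of 8 references → 4/8 = 0.5000.

0.50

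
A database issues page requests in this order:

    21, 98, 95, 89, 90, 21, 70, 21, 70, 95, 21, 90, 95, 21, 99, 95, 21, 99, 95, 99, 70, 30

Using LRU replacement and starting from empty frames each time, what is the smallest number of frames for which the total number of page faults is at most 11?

4

f=1: 22 faults
f=2: 19 faults
f=3: 12 faults
f=4: 11 faults
f=5: 8 faults
f=6: 8 faults
f=7: 8 faults
f=8: 8 faults
Smallest f with faults ≤ 11 is 4.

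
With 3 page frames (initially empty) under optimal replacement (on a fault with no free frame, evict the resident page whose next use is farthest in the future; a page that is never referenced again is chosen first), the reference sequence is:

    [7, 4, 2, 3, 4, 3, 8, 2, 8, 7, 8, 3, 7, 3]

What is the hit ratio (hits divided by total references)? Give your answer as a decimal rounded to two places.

0.57

7: fault, frames (7)
4: fault, frames (7 4)
2: fault, frames (7 4 2)
3: fault, evict 7, frames (4 2 3)
4: hit
3: hit
8: fault, evict 4, frames (2 3 8)
2: hit
8: hit
7: fault, evict 2, frames (3 8 7)
8: hit
3: hit
7: hit
3: hit
Hits: 8 of 14 references → 8/14 = 0.5714.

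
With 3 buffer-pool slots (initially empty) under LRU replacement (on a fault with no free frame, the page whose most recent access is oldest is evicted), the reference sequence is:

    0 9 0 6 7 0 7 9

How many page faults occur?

0 -> miss, frames (0)
9 -> miss, frames (0 9)
0 -> hit
6 -> miss, frames (9 0 6)
7 -> miss, evict 9, frames (0 6 7)
0 -> hit
7 -> hit
9 -> miss, evict 6, frames (0 7 9)
Page faults: 5.

5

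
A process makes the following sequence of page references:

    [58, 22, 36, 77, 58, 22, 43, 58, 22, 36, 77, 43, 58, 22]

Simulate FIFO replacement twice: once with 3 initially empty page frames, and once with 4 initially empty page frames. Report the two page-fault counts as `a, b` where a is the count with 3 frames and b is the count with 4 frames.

3 frames: F F F F F F F . . F F . F F → 11 faults.
4 frames: F F F F . . F F F F F F F F → 12 faults.
12 > 11: adding a frame increased faults — Belady's anomaly.

11, 12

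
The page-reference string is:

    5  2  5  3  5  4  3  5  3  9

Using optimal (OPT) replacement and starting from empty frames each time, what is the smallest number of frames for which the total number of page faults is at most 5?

3

f=1: 10 faults
f=2: 6 faults
f=3: 5 faults
f=4: 5 faults
f=5: 5 faults
Smallest f with faults ≤ 5 is 3.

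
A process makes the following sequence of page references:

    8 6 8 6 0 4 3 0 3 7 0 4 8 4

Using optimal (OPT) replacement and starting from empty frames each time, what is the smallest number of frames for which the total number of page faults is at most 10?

2

f=1: 14 faults
f=2: 8 faults
f=3: 7 faults
f=4: 6 faults
f=5: 6 faults
f=6: 6 faults
Smallest f with faults ≤ 10 is 2.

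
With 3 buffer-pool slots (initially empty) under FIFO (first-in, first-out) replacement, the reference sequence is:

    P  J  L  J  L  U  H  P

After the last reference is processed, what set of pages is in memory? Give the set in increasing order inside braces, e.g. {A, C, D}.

P: fault, frames (P)
J: fault, frames (P J)
L: fault, frames (P J L)
J: hit
L: hit
U: fault, evict P, frames (J L U)
H: fault, evict J, frames (L U H)
P: fault, evict L, frames (U H P)

{H, P, U}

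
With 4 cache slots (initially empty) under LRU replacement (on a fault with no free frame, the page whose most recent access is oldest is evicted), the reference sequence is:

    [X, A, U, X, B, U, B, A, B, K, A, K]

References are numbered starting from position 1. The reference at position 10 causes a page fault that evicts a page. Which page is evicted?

X

pos 1: X → fault, frames {X}
pos 2: A → fault, frames {X,A}
pos 3: U → fault, frames {X,A,U}
pos 4: X → hit
pos 5: B → fault, frames {A,U,X,B}
pos 6: U → hit
pos 7: B → hit
pos 8: A → hit
pos 9: B → hit
pos 10: K → fault, evict X, frames {U,A,B,K}
At position 10, page X is evicted.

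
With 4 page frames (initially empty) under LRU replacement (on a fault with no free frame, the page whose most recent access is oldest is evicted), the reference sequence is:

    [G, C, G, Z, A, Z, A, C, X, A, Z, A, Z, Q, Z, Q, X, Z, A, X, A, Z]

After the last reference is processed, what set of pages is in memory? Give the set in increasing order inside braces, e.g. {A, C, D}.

{A, Q, X, Z}

G: fault, frames [G]
C: fault, frames [G, C]
G: hit
Z: fault, frames [C, G, Z]
A: fault, frames [C, G, Z, A]
Z: hit
A: hit
C: hit
X: fault, evict G, frames [Z, A, C, X]
A: hit
Z: hit
A: hit
Z: hit
Q: fault, evict C, frames [X, A, Z, Q]
Z: hit
Q: hit
X: hit
Z: hit
A: hit
X: hit
A: hit
Z: hit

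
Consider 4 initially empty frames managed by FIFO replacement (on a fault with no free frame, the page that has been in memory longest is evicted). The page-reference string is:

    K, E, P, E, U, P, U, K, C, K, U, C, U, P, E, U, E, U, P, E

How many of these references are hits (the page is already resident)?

K: miss, frames [K]
E: miss, frames [K, E]
P: miss, frames [K, E, P]
E: hit
U: miss, frames [K, E, P, U]
P: hit
U: hit
K: hit
C: miss, evict K, frames [E, P, U, C]
K: miss, evict E, frames [P, U, C, K]
U: hit
C: hit
U: hit
P: hit
E: miss, evict P, frames [U, C, K, E]
U: hit
E: hit
U: hit
P: miss, evict U, frames [C, K, E, P]
E: hit
Hits: 12.

12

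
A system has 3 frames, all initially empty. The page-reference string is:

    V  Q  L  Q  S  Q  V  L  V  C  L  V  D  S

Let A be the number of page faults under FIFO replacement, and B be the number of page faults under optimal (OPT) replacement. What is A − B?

1

Under FIFO: F F F . F . F . . F F . F F → 9 faults.
Under OPT: F F F . F . . F . F . . F F → 8 faults.
A − B = 9 − 8 = 1.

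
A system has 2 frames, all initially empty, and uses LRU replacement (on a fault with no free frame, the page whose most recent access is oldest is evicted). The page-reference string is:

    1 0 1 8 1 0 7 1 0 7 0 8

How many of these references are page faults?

9

1: fault, frames [1]
0: fault, frames [1, 0]
1: hit
8: fault, evict 0, frames [1, 8]
1: hit
0: fault, evict 8, frames [1, 0]
7: fault, evict 1, frames [0, 7]
1: fault, evict 0, frames [7, 1]
0: fault, evict 7, frames [1, 0]
7: fault, evict 1, frames [0, 7]
0: hit
8: fault, evict 7, frames [0, 8]
Page faults: 9.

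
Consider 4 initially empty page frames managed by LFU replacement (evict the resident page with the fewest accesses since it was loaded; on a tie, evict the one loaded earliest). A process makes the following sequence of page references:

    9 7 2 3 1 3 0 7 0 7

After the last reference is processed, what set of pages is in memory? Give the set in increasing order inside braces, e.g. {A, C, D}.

{0, 1, 3, 7}

9 → miss, frames [9]
7 → miss, frames [9, 7]
2 → miss, frames [9, 7, 2]
3 → miss, frames [9, 7, 2, 3]
1 → miss, evict 9, frames [7, 2, 3, 1]
3 → hit
0 → miss, evict 7, frames [2, 3, 1, 0]
7 → miss, evict 2, frames [3, 1, 0, 7]
0 → hit
7 → hit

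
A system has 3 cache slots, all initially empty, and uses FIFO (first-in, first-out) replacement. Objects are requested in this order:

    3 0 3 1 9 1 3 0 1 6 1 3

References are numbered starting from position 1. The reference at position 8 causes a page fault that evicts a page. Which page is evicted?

1

pos 1: 3: miss, frames [3]
pos 2: 0: miss, frames [3, 0]
pos 3: 3: hit
pos 4: 1: miss, frames [3, 0, 1]
pos 5: 9: miss, evict 3, frames [0, 1, 9]
pos 6: 1: hit
pos 7: 3: miss, evict 0, frames [1, 9, 3]
pos 8: 0: miss, evict 1, frames [9, 3, 0]
At position 8, page 1 is evicted.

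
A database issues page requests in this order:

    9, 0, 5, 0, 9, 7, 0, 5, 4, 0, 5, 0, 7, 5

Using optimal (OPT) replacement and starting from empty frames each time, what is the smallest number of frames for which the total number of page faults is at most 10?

f=1: 14 faults
f=2: 9 faults
f=3: 6 faults
f=4: 5 faults
f=5: 5 faults
Smallest f with faults ≤ 10 is 2.

2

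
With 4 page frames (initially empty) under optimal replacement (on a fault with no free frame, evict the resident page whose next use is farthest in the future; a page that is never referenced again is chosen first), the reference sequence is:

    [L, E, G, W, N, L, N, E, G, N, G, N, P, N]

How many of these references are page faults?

6

L: fault, frames (L)
E: fault, frames (L E)
G: fault, frames (L E G)
W: fault, frames (L E G W)
N: fault, evict W, frames (L E G N)
L: hit
N: hit
E: hit
G: hit
N: hit
G: hit
N: hit
P: fault, evict G, frames (L E N P)
N: hit
Page faults: 6.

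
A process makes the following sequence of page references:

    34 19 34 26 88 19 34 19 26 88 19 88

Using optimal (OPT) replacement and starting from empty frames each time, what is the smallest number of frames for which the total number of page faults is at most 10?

f=1: 12 faults
f=2: 7 faults
f=3: 5 faults
f=4: 4 faults
Smallest f with faults ≤ 10 is 2.

2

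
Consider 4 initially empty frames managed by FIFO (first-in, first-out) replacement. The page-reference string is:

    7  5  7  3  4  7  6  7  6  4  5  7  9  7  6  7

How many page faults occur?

7: miss, frames {7}
5: miss, frames {7,5}
7: hit
3: miss, frames {7,5,3}
4: miss, frames {7,5,3,4}
7: hit
6: miss, evict 7, frames {5,3,4,6}
7: miss, evict 5, frames {3,4,6,7}
6: hit
4: hit
5: miss, evict 3, frames {4,6,7,5}
7: hit
9: miss, evict 4, frames {6,7,5,9}
7: hit
6: hit
7: hit
Page faults: 8.

8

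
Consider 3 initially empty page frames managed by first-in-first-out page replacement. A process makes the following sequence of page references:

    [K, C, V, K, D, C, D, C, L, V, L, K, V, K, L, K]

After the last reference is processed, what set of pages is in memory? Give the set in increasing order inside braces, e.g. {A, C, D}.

K: fault, frames (K)
C: fault, frames (K C)
V: fault, frames (K C V)
K: hit
D: fault, evict K, frames (C V D)
C: hit
D: hit
C: hit
L: fault, evict C, frames (V D L)
V: hit
L: hit
K: fault, evict V, frames (D L K)
V: fault, evict D, frames (L K V)
K: hit
L: hit
K: hit

{K, L, V}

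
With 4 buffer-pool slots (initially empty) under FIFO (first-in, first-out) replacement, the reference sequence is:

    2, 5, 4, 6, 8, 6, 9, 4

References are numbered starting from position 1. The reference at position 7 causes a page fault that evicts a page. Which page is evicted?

5

pos 1: 2 → fault, frames {2}
pos 2: 5 → fault, frames {2,5}
pos 3: 4 → fault, frames {2,5,4}
pos 4: 6 → fault, frames {2,5,4,6}
pos 5: 8 → fault, evict 2, frames {5,4,6,8}
pos 6: 6 → hit
pos 7: 9 → fault, evict 5, frames {4,6,8,9}
At position 7, page 5 is evicted.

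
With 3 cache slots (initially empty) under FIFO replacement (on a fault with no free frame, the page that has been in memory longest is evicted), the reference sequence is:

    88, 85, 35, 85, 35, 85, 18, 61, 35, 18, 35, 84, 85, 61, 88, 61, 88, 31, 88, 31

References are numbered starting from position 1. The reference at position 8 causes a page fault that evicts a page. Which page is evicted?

pos 1: 88 → miss, frames {88}
pos 2: 85 → miss, frames {88,85}
pos 3: 35 → miss, frames {88,85,35}
pos 4: 85 → hit
pos 5: 35 → hit
pos 6: 85 → hit
pos 7: 18 → miss, evict 88, frames {85,35,18}
pos 8: 61 → miss, evict 85, frames {35,18,61}
At position 8, page 85 is evicted.

85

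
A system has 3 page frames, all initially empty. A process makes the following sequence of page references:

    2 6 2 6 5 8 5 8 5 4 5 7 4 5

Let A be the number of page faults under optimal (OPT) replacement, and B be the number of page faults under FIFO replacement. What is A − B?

Under OPT: F F . . F F . . . F . F . . → 6 faults.
Under FIFO: F F . . F F . . . F . F . F → 7 faults.
A − B = 6 − 7 = -1.

-1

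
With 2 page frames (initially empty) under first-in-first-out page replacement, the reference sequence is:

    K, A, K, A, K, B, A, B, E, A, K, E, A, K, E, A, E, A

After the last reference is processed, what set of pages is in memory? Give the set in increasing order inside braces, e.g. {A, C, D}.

{A, E}

K: fault, frames {K}
A: fault, frames {K,A}
K: hit
A: hit
K: hit
B: fault, evict K, frames {A,B}
A: hit
B: hit
E: fault, evict A, frames {B,E}
A: fault, evict B, frames {E,A}
K: fault, evict E, frames {A,K}
E: fault, evict A, frames {K,E}
A: fault, evict K, frames {E,A}
K: fault, evict E, frames {A,K}
E: fault, evict A, frames {K,E}
A: fault, evict K, frames {E,A}
E: hit
A: hit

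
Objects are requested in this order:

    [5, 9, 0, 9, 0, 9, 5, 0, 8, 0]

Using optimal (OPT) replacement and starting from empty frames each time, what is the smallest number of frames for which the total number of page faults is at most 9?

2

f=1: 10 faults
f=2: 5 faults
f=3: 4 faults
f=4: 4 faults
Smallest f with faults ≤ 9 is 2.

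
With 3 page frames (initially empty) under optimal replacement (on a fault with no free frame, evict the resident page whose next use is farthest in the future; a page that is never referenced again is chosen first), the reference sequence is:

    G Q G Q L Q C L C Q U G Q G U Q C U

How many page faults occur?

G: fault, frames [G]
Q: fault, frames [G, Q]
G: hit
Q: hit
L: fault, frames [G, Q, L]
Q: hit
C: fault, evict G, frames [Q, L, C]
L: hit
C: hit
Q: hit
U: fault, evict L, frames [Q, C, U]
G: fault, evict C, frames [Q, U, G]
Q: hit
G: hit
U: hit
Q: hit
C: fault, evict G, frames [Q, U, C]
U: hit
Page faults: 7.

7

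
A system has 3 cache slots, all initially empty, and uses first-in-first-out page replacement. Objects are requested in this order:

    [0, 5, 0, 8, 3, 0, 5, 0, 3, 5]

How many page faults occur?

0 -> miss, frames (0)
5 -> miss, frames (0 5)
0 -> hit
8 -> miss, frames (0 5 8)
3 -> miss, evict 0, frames (5 8 3)
0 -> miss, evict 5, frames (8 3 0)
5 -> miss, evict 8, frames (3 0 5)
0 -> hit
3 -> hit
5 -> hit
Page faults: 6.

6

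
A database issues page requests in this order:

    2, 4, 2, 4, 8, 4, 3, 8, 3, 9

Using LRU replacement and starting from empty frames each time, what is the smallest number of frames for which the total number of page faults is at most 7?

2

f=1: 10 faults
f=2: 6 faults
f=3: 5 faults
f=4: 5 faults
f=5: 5 faults
Smallest f with faults ≤ 7 is 2.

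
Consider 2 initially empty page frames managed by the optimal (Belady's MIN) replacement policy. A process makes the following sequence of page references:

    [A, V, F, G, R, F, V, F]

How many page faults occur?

A -> fault, frames {A}
V -> fault, frames {A,V}
F -> fault, evict A, frames {V,F}
G -> fault, evict V, frames {F,G}
R -> fault, evict G, frames {F,R}
F -> hit
V -> fault, evict R, frames {F,V}
F -> hit
Page faults: 6.

6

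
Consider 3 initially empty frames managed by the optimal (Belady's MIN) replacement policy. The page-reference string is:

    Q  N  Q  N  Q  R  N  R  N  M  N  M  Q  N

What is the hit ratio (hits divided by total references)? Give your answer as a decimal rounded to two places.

0.71

Q → miss, frames {Q}
N → miss, frames {Q,N}
Q → hit
N → hit
Q → hit
R → miss, frames {Q,N,R}
N → hit
R → hit
N → hit
M → miss, evict R, frames {Q,N,M}
N → hit
M → hit
Q → hit
N → hit
Hits: 10 of 14 references → 10/14 = 0.7143.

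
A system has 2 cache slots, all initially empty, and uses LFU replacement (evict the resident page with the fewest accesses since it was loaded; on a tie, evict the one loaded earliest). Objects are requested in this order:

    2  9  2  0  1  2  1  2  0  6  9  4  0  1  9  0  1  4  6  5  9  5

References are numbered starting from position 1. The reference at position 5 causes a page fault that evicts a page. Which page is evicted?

pos 1: 2 → fault, frames (2)
pos 2: 9 → fault, frames (2 9)
pos 3: 2 → hit
pos 4: 0 → fault, evict 9, frames (2 0)
pos 5: 1 → fault, evict 0, frames (2 1)
At position 5, page 0 is evicted.

0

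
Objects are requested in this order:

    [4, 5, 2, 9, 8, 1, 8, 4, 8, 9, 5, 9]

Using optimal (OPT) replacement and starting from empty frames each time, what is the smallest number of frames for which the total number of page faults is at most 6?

f=1: 12 faults
f=2: 9 faults
f=3: 8 faults
f=4: 7 faults
f=5: 6 faults
f=6: 6 faults
Smallest f with faults ≤ 6 is 5.

5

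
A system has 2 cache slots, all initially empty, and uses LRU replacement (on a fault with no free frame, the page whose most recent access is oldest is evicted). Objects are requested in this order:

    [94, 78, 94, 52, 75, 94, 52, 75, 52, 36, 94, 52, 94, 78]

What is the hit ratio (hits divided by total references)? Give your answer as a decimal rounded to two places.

0.21

94 → fault, frames {94}
78 → fault, frames {94,78}
94 → hit
52 → fault, evict 78, frames {94,52}
75 → fault, evict 94, frames {52,75}
94 → fault, evict 52, frames {75,94}
52 → fault, evict 75, frames {94,52}
75 → fault, evict 94, frames {52,75}
52 → hit
36 → fault, evict 75, frames {52,36}
94 → fault, evict 52, frames {36,94}
52 → fault, evict 36, frames {94,52}
94 → hit
78 → fault, evict 52, frames {94,78}
Hits: 3 of 14 references → 3/14 = 0.2143.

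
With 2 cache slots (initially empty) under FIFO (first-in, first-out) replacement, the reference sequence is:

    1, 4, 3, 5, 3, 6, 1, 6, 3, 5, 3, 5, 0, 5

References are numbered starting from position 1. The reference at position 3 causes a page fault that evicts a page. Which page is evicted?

pos 1: 1 → fault, frames {1}
pos 2: 4 → fault, frames {1,4}
pos 3: 3 → fault, evict 1, frames {4,3}
At position 3, page 1 is evicted.

1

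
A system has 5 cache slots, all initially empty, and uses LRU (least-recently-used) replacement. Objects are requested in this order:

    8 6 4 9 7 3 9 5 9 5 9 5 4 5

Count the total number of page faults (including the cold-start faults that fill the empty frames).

7

8 → fault, frames {8}
6 → fault, frames {8,6}
4 → fault, frames {8,6,4}
9 → fault, frames {8,6,4,9}
7 → fault, frames {8,6,4,9,7}
3 → fault, evict 8, frames {6,4,9,7,3}
9 → hit
5 → fault, evict 6, frames {4,7,3,9,5}
9 → hit
5 → hit
9 → hit
5 → hit
4 → hit
5 → hit
Page faults: 7.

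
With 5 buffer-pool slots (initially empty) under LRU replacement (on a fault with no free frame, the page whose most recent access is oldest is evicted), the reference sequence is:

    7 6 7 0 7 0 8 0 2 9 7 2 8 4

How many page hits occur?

7: miss, frames {7}
6: miss, frames {7,6}
7: hit
0: miss, frames {6,7,0}
7: hit
0: hit
8: miss, frames {6,7,0,8}
0: hit
2: miss, frames {6,7,8,0,2}
9: miss, evict 6, frames {7,8,0,2,9}
7: hit
2: hit
8: hit
4: miss, evict 0, frames {9,7,2,8,4}
Hits: 7.

7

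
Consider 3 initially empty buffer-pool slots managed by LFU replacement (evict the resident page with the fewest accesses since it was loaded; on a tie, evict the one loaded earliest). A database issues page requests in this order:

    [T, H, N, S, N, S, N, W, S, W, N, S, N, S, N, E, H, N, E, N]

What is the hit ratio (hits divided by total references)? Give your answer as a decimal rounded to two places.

T -> miss, frames [T]
H -> miss, frames [T, H]
N -> miss, frames [T, H, N]
S -> miss, evict T, frames [H, N, S]
N -> hit
S -> hit
N -> hit
W -> miss, evict H, frames [N, S, W]
S -> hit
W -> hit
N -> hit
S -> hit
N -> hit
S -> hit
N -> hit
E -> miss, evict W, frames [N, S, E]
H -> miss, evict E, frames [N, S, H]
N -> hit
E -> miss, evict H, frames [N, S, E]
N -> hit
Hits: 12 of 20 references → 12/20 = 0.6000.

0.60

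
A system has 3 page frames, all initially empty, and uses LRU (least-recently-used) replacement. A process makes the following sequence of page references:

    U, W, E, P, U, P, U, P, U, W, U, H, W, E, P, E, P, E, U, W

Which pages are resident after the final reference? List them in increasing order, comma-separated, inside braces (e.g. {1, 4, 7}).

U: miss, frames {U}
W: miss, frames {U,W}
E: miss, frames {U,W,E}
P: miss, evict U, frames {W,E,P}
U: miss, evict W, frames {E,P,U}
P: hit
U: hit
P: hit
U: hit
W: miss, evict E, frames {P,U,W}
U: hit
H: miss, evict P, frames {W,U,H}
W: hit
E: miss, evict U, frames {H,W,E}
P: miss, evict H, frames {W,E,P}
E: hit
P: hit
E: hit
U: miss, evict W, frames {P,E,U}
W: miss, evict P, frames {E,U,W}

{E, U, W}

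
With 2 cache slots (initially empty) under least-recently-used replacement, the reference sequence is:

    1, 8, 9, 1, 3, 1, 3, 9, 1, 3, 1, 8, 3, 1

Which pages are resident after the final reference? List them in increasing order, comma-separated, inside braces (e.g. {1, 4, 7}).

{1, 3}

1: fault, frames (1)
8: fault, frames (1 8)
9: fault, evict 1, frames (8 9)
1: fault, evict 8, frames (9 1)
3: fault, evict 9, frames (1 3)
1: hit
3: hit
9: fault, evict 1, frames (3 9)
1: fault, evict 3, frames (9 1)
3: fault, evict 9, frames (1 3)
1: hit
8: fault, evict 3, frames (1 8)
3: fault, evict 1, frames (8 3)
1: fault, evict 8, frames (3 1)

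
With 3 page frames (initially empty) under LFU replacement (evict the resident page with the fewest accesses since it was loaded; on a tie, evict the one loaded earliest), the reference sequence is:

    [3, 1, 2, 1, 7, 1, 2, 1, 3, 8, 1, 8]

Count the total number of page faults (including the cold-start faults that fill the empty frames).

6

3 -> fault, frames [3]
1 -> fault, frames [3, 1]
2 -> fault, frames [3, 1, 2]
1 -> hit
7 -> fault, evict 3, frames [1, 2, 7]
1 -> hit
2 -> hit
1 -> hit
3 -> fault, evict 7, frames [1, 2, 3]
8 -> fault, evict 3, frames [1, 2, 8]
1 -> hit
8 -> hit
Page faults: 6.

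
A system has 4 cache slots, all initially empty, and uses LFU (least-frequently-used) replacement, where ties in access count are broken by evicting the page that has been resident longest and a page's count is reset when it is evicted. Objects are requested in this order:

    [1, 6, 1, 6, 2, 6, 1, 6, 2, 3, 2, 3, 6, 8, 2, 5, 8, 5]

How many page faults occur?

1 -> fault, frames {1}
6 -> fault, frames {1,6}
1 -> hit
6 -> hit
2 -> fault, frames {1,6,2}
6 -> hit
1 -> hit
6 -> hit
2 -> hit
3 -> fault, frames {1,6,2,3}
2 -> hit
3 -> hit
6 -> hit
8 -> fault, evict 3, frames {1,6,2,8}
2 -> hit
5 -> fault, evict 8, frames {1,6,2,5}
8 -> fault, evict 5, frames {1,6,2,8}
5 -> fault, evict 8, frames {1,6,2,5}
Page faults: 8.

8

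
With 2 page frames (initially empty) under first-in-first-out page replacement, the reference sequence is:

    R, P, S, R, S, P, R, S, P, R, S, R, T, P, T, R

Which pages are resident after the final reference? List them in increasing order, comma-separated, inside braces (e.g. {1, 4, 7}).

{P, R}

R -> miss, frames {R}
P -> miss, frames {R,P}
S -> miss, evict R, frames {P,S}
R -> miss, evict P, frames {S,R}
S -> hit
P -> miss, evict S, frames {R,P}
R -> hit
S -> miss, evict R, frames {P,S}
P -> hit
R -> miss, evict P, frames {S,R}
S -> hit
R -> hit
T -> miss, evict S, frames {R,T}
P -> miss, evict R, frames {T,P}
T -> hit
R -> miss, evict T, frames {P,R}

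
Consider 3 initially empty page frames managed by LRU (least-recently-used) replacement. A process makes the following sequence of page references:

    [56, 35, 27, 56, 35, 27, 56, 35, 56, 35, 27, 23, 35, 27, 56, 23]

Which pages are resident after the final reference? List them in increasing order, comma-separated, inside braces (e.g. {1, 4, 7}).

{23, 27, 56}

56: fault, frames {56}
35: fault, frames {56,35}
27: fault, frames {56,35,27}
56: hit
35: hit
27: hit
56: hit
35: hit
56: hit
35: hit
27: hit
23: fault, evict 56, frames {35,27,23}
35: hit
27: hit
56: fault, evict 23, frames {35,27,56}
23: fault, evict 35, frames {27,56,23}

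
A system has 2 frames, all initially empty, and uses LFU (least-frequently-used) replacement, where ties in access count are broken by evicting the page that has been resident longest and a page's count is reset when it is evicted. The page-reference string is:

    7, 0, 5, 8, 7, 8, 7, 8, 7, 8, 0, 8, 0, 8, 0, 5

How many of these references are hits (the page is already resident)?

9

7: fault, frames {7}
0: fault, frames {7,0}
5: fault, evict 7, frames {0,5}
8: fault, evict 0, frames {5,8}
7: fault, evict 5, frames {8,7}
8: hit
7: hit
8: hit
7: hit
8: hit
0: fault, evict 7, frames {8,0}
8: hit
0: hit
8: hit
0: hit
5: fault, evict 0, frames {8,5}
Hits: 9.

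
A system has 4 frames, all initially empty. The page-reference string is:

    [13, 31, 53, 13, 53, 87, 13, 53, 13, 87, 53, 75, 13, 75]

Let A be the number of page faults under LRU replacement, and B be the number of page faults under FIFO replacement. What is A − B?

Under LRU: F F F . . F . . . . . F . . → 5 faults.
Under FIFO: F F F . . F . . . . . F F . → 6 faults.
A − B = 5 − 6 = -1.

-1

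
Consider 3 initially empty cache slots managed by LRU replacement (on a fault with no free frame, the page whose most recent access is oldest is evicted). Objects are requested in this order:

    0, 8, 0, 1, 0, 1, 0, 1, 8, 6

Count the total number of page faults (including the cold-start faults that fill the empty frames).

4

0 -> fault, frames (0)
8 -> fault, frames (0 8)
0 -> hit
1 -> fault, frames (8 0 1)
0 -> hit
1 -> hit
0 -> hit
1 -> hit
8 -> hit
6 -> fault, evict 0, frames (1 8 6)
Page faults: 4.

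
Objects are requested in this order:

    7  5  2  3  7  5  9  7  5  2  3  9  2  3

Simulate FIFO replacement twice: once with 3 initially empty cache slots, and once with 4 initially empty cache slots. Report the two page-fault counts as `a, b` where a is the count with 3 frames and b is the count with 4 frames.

9, 10

3 frames: F F F F F F F . . F F . . . → 9 faults.
4 frames: F F F F . . F F F F F F . . → 10 faults.
10 > 9: adding a frame increased faults — Belady's anomaly.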